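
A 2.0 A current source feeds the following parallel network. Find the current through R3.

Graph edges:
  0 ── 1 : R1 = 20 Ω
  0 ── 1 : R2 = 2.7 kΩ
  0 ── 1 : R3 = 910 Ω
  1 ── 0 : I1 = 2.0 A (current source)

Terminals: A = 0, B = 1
All resistors sit directly between nodes 0 and 1, so they are in parallel and share one voltage V; the full source current 2 A splits among them.
1/R_par = 1/20 + 1/2700 + 1/910 = 0.05147 S  =>  R_par = 19.43 Ω
V = I × R_par = 2 × 19.43 = 38.86 V
I_R3 = V/R3 = 38.86/910 = 0.0427 A

Final answer: 0.0427 A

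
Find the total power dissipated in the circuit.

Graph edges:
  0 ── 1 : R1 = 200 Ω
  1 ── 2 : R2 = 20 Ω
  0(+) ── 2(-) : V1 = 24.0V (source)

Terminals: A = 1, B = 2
Nodal analysis, taking node 2 as the 0 V reference.
Source V1 fixes V_0 = 24 V.
KCL at each unknown node (sum of currents leaving = 0; resistances in Ω):
  Node 1: (V_1 - 24)/200 + (V_1 - 0)/20 = 0
Collecting terms: 0.055 × V_1 = 0.12  =>  V_1 = 2.182 V
Power in each resistor, P = (ΔV)²/R:
  P_R1 = (24 - 2.182)²/200 = 2.38 W
  P_R2 = (2.182 - 0)²/20 = 0.238 W
P_total = P_R1 + P_R2 = 2.618 W

Final answer: 2.618 W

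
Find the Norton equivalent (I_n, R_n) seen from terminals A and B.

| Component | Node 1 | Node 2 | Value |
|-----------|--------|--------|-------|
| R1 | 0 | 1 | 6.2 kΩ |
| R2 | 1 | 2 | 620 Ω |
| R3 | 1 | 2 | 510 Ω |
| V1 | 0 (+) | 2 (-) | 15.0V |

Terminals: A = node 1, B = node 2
Find the Thévenin equivalent first; then I_n = V_th/R_th and R_n = R_th.
Step 1 — V_th is the open-circuit voltage V_A - V_B (nothing connected across the terminals).
Nodal analysis, taking node 2 as the 0 V reference.
Source V1 fixes V_0 = 15 V.
KCL at each unknown node (sum of currents leaving = 0; resistances in Ω):
  Node 1: (V_1 - 15)/6200 + (V_1 - 0)/620 + (V_1 - 0)/510 = 0
Collecting terms: 0.003735 × V_1 = 0.002419  =>  V_1 = 0.6478 V
V_th = V_1 - V_2 = 0.6478 - 0 = 0.6478 V
Step 2 — R_th: zero the source — replace V1 by a short circuit (node 2 merges into node 0) — and find the resistance seen between A (node 1) and B (node 0).
Reduce the network between node 1 (A) and node 0 (B) by series/parallel combination:
  Rp1 = R1 ‖ R2 ‖ R3 (parallel, all between nodes 0 and 1) = 1/(1/6200 + 1/620 + 1/510) = 267.7 Ω
R_th = 267.7 Ω
I_n = V_th/R_th = 0.6478/267.7 = 0.002419 A, and R_n = R_th = 267.7 Ω

Final answer: I_n = 0.002419 A, R_n = 267.7 Ω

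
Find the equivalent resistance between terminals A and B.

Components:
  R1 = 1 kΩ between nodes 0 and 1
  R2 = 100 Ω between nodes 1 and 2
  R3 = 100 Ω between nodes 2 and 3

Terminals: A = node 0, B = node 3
Reduce the network between node 0 (A) and node 3 (B) by series/parallel combination:
  Rs1 = R1 + R2 (series, joined only at node 1) = 1000 + 100 = 1100 Ω
  Rs2 = R3 + Rs1 (series, joined only at node 2) = 100 + 1100 = 1200 Ω
R_eq = 1.2 kΩ

Final answer: 1.2 kΩ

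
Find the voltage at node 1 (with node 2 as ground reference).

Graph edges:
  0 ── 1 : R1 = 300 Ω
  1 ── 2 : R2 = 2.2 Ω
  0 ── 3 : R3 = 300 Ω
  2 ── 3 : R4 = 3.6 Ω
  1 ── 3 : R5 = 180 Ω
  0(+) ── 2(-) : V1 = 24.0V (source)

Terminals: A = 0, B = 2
Nodal analysis, taking node 2 as the 0 V reference.
Source V1 fixes V_0 = 24 V.
KCL at each unknown node (sum of currents leaving = 0; resistances in Ω):
  Node 1: (V_1 - 24)/300 + (V_1 - 0)/2.2 + (V_1 - V_3)/180 = 0
  Node 3: (V_3 - 24)/300 + (V_3 - 0)/3.6 + (V_3 - V_1)/180 = 0
Collecting terms (coefficients in siemens):
  0.4634·V_1 - 0.005556·V_3 = 0.08
  0.2867·V_3 - 0.005556·V_1 = 0.08
Determinant D = (0.4634)(0.2867) - (-0.005556)(-0.005556) = 0.1328
V_1 = [(0.08)(0.2867) - (-0.005556)(0.08)]/D = 0.176 V
V_3 = [(0.4634)(0.08) - (0.08)(-0.005556)]/D = 0.2825 V
The requested potential is V_1 = 0.176 V.

Final answer: V_1 = 0.176 V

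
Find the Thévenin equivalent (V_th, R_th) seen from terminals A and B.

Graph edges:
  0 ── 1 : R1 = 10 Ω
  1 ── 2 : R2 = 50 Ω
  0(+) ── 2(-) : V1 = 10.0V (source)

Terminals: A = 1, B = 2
Step 1 — V_th is the open-circuit voltage V_A - V_B (nothing connected across the terminals).
Nodal analysis, taking node 2 as the 0 V reference.
Source V1 fixes V_0 = 10 V.
KCL at each unknown node (sum of currents leaving = 0; resistances in Ω):
  Node 1: (V_1 - 10)/10 + (V_1 - 0)/50 = 0
Collecting terms: 0.12 × V_1 = 1  =>  V_1 = 8.333 V
V_th = V_1 - V_2 = 8.333 - 0 = 8.333 V
Step 2 — R_th: zero the source — replace V1 by a short circuit (node 2 merges into node 0) — and find the resistance seen between A (node 1) and B (node 0).
Reduce the network between node 1 (A) and node 0 (B) by series/parallel combination:
  Rp1 = R1 ‖ R2 (parallel, both between nodes 0 and 1) = 1/(1/10 + 1/50) = 8.333 Ω
R_th = 8.333 Ω

Final answer: V_th = 8.333 V, R_th = 8.333 Ω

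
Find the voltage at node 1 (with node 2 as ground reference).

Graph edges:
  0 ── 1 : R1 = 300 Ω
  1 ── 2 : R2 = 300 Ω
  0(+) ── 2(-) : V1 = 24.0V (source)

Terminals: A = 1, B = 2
Nodal analysis, taking node 2 as the 0 V reference.
Source V1 fixes V_0 = 24 V.
KCL at each unknown node (sum of currents leaving = 0; resistances in Ω):
  Node 1: (V_1 - 24)/300 + (V_1 - 0)/300 = 0
Collecting terms: 0.006667 × V_1 = 0.08  =>  V_1 = 12 V
The requested potential is V_1 = 12 V.

Final answer: V_1 = 12 V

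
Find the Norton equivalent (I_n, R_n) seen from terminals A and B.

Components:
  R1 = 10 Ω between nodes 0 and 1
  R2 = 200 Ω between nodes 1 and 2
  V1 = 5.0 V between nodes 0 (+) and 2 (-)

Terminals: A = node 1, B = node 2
Find the Thévenin equivalent first; then I_n = V_th/R_th and R_n = R_th.
Step 1 — V_th is the open-circuit voltage V_A - V_B (nothing connected across the terminals).
Nodal analysis, taking node 2 as the 0 V reference.
Source V1 fixes V_0 = 5 V.
KCL at each unknown node (sum of currents leaving = 0; resistances in Ω):
  Node 1: (V_1 - 5)/10 + (V_1 - 0)/200 = 0
Collecting terms: 0.105 × V_1 = 0.5  =>  V_1 = 4.762 V
V_th = V_1 - V_2 = 4.762 - 0 = 4.762 V
Step 2 — R_th: zero the source — replace V1 by a short circuit (node 2 merges into node 0) — and find the resistance seen between A (node 1) and B (node 0).
Reduce the network between node 1 (A) and node 0 (B) by series/parallel combination:
  Rp1 = R1 ‖ R2 (parallel, both between nodes 0 and 1) = 1/(1/10 + 1/200) = 9.524 Ω
R_th = 9.524 Ω
I_n = V_th/R_th = 4.762/9.524 = 0.5 A, and R_n = R_th = 9.524 Ω

Final answer: I_n = 0.5 A, R_n = 9.524 Ω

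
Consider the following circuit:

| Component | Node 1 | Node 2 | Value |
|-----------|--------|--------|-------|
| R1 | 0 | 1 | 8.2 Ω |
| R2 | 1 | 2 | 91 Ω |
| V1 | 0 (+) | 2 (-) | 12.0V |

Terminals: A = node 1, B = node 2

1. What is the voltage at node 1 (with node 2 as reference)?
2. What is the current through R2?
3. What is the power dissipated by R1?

Nodal analysis, taking node 2 as the 0 V reference.
Source V1 fixes V_0 = 12 V.
KCL at each unknown node (sum of currents leaving = 0; resistances in Ω):
  Node 1: (V_1 - 12)/8.2 + (V_1 - 0)/91 = 0
Collecting terms: 0.1329 × V_1 = 1.463  =>  V_1 = 11.01 V
Part 1:
  Read off the nodal solution: V_1 = 11.01 V
Part 2:
  I_R2 = (V_1 - V_2)/R2 = (11.01 - 0)/91 = 0.121 A
  Magnitude: I_R2 = 0.121 A
Part 3:
  I_R1 = (V_0 - V_1)/R1 = (12 - 11.01)/8.2 = 0.121 A
  P_R1 = I_R1² × R1 = (0.121)² × 8.2 = 0.12 W

Final answers:
1. V_1 = 11.01 V
2. I_R2 = 0.121 A
3. P_R1 = 0.12 W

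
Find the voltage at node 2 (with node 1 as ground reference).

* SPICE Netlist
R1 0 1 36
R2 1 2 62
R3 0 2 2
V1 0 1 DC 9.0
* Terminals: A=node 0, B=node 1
Nodal analysis, taking node 1 as the 0 V reference.
Source V1 fixes V_0 = 9 V.
KCL at each unknown node (sum of currents leaving = 0; resistances in Ω):
  Node 2: (V_2 - 0)/62 + (V_2 - 9)/2 = 0
Collecting terms: 0.5161 × V_2 = 4.5  =>  V_2 = 8.719 V
The requested potential is V_2 = 8.719 V.

Final answer: V_2 = 8.719 V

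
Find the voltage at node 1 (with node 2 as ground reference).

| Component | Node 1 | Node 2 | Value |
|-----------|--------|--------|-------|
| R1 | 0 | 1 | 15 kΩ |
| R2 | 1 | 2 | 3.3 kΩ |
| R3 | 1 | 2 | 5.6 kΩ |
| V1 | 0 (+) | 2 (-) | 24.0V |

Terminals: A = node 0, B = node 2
Nodal analysis, taking node 2 as the 0 V reference.
Source V1 fixes V_0 = 24 V.
KCL at each unknown node (sum of currents leaving = 0; resistances in Ω):
  Node 1: (V_1 - 24)/15000 + (V_1 - 0)/3300 + (V_1 - 0)/5600 = 0
Collecting terms: 0.0005483 × V_1 = 0.0016  =>  V_1 = 2.918 V
The requested potential is V_1 = 2.918 V.

Final answer: V_1 = 2.918 V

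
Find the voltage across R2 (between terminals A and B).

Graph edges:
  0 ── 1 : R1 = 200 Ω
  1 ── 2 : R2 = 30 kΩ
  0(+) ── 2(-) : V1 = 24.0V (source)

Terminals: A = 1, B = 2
R1 and R2 are in series across V1 (node 0 → node 1 → node 2), and the output A–B is taken across R2, so this is a voltage divider.
Series current: I = V1/(R1 + R2) = 24/(200 + 30000) = 24/30200 = 0.0007947 A
V_R2 = I × R2 = V1 × R2/(R1 + R2) = 24 × 30000/30200 = 23.84 V

Final answer: 23.84 V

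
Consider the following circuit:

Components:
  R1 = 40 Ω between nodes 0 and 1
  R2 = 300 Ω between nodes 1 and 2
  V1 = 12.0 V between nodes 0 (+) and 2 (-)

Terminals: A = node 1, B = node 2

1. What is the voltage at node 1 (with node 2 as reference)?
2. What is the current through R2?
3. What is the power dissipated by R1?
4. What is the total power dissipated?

Nodal analysis, taking node 2 as the 0 V reference.
Source V1 fixes V_0 = 12 V.
KCL at each unknown node (sum of currents leaving = 0; resistances in Ω):
  Node 1: (V_1 - 12)/40 + (V_1 - 0)/300 = 0
Collecting terms: 0.02833 × V_1 = 0.3  =>  V_1 = 10.59 V
Part 1:
  Read off the nodal solution: V_1 = 10.59 V
Part 2:
  I_R2 = (V_1 - V_2)/R2 = (10.59 - 0)/300 = 0.03529 A
  Magnitude: I_R2 = 0.03529 A
Part 3:
  I_R1 = (V_0 - V_1)/R1 = (12 - 10.59)/40 = 0.03529 A
  P_R1 = I_R1² × R1 = (0.03529)² × 40 = 0.04983 W
Part 4:
  Power in each resistor, P = (ΔV)²/R:
    P_R1 = (12 - 10.59)²/40 = 0.04983 W
    P_R2 = (10.59 - 0)²/300 = 0.3737 W
  P_total = P_R1 + P_R2 = 0.4235 W

Final answers:
1. V_1 = 10.59 V
2. I_R2 = 0.03529 A
3. P_R1 = 0.04983 W
4. P_total = 0.4235 W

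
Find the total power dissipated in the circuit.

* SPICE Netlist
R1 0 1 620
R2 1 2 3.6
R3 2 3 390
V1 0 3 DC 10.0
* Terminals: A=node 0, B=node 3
Nodal analysis, taking node 3 as the 0 V reference.
Source V1 fixes V_0 = 10 V.
KCL at each unknown node (sum of currents leaving = 0; resistances in Ω):
  Node 1: (V_1 - 10)/620 + (V_1 - V_2)/3.6 = 0
  Node 2: (V_2 - V_1)/3.6 + (V_2 - 0)/390 = 0
Collecting terms (coefficients in siemens):
  0.2794·V_1 - 0.2778·V_2 = 0.01613
  0.2803·V_2 - 0.2778·V_1 = 0
Determinant D = (0.2794)(0.2803) - (-0.2778)(-0.2778) = 0.001164
V_1 = [(0.01613)(0.2803) - (-0.2778)(0)]/D = 3.883 V
V_2 = [(0.2794)(0) - (0.01613)(-0.2778)]/D = 3.848 V
Power in each resistor, P = (ΔV)²/R:
  P_R1 = (10 - 3.883)²/620 = 0.06035 W
  P_R2 = (3.883 - 3.848)²/3.6 = 0.0003504 W
  P_R3 = (3.848 - 0)²/390 = 0.03796 W
P_total = P_R1 + P_R2 + P_R3 = 0.09866 W

Final answer: 0.09866 W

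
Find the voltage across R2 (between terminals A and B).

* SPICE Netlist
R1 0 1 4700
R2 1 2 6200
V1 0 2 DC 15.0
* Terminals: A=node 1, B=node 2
R1 and R2 are in series across V1 (node 0 → node 1 → node 2), and the output A–B is taken across R2, so this is a voltage divider.
Series current: I = V1/(R1 + R2) = 15/(4700 + 6200) = 15/10900 = 0.001376 A
V_R2 = I × R2 = V1 × R2/(R1 + R2) = 15 × 6200/10900 = 8.532 V

Final answer: 8.532 V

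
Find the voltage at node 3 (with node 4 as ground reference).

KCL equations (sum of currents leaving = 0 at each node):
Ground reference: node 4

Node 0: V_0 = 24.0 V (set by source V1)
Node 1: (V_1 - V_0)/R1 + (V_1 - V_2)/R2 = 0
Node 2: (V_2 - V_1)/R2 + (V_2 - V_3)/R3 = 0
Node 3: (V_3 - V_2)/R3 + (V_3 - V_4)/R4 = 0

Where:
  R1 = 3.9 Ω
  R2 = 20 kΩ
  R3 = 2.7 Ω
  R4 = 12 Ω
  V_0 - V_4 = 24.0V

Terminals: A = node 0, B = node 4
Nodal analysis, taking node 4 as the 0 V reference.
Source V1 fixes V_0 = 24 V.
KCL at each unknown node (sum of currents leaving = 0; resistances in Ω):
  Node 1: (V_1 - 24)/3.9 + (V_1 - V_2)/20000 = 0
  Node 2: (V_2 - V_1)/20000 + (V_2 - V_3)/2.7 = 0
  Node 3: (V_3 - V_2)/2.7 + (V_3 - 0)/12 = 0
Collecting terms (coefficients in siemens):
  0.2565·V_1 - 0.00005·V_2 = 6.154
  0.3704·V_2 - 0.00005·V_1 - 0.3704·V_3 = 0
  0.4537·V_3 - 0.3704·V_2 = 0
Solving these 3 simultaneous equations (Gaussian elimination) gives:
  V_1 = 24 V, V_2 = 0.01762 V, V_3 = 0.01439 V
The requested potential is V_3 = 0.01439 V.

Final answer: V_3 = 0.01439 V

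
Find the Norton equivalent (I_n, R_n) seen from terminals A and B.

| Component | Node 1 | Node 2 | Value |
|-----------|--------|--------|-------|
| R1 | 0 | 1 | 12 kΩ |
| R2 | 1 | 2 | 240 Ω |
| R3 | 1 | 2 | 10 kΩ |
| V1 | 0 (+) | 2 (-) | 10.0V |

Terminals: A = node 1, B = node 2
Find the Thévenin equivalent first; then I_n = V_th/R_th and R_n = R_th.
Step 1 — V_th is the open-circuit voltage V_A - V_B (nothing connected across the terminals).
Nodal analysis, taking node 2 as the 0 V reference.
Source V1 fixes V_0 = 10 V.
KCL at each unknown node (sum of currents leaving = 0; resistances in Ω):
  Node 1: (V_1 - 10)/12000 + (V_1 - 0)/240 + (V_1 - 0)/10000 = 0
Collecting terms: 0.00435 × V_1 = 0.0008333  =>  V_1 = 0.1916 V
V_th = V_1 - V_2 = 0.1916 - 0 = 0.1916 V
Step 2 — R_th: zero the source — replace V1 by a short circuit (node 2 merges into node 0) — and find the resistance seen between A (node 1) and B (node 0).
Reduce the network between node 1 (A) and node 0 (B) by series/parallel combination:
  Rp1 = R1 ‖ R2 ‖ R3 (parallel, all between nodes 0 and 1) = 1/(1/12000 + 1/240 + 1/10000) = 229.9 Ω
R_th = 229.9 Ω
I_n = V_th/R_th = 0.1916/229.9 = 0.0008333 A, and R_n = R_th = 229.9 Ω

Final answer: I_n = 0.0008333 A, R_n = 229.9 Ω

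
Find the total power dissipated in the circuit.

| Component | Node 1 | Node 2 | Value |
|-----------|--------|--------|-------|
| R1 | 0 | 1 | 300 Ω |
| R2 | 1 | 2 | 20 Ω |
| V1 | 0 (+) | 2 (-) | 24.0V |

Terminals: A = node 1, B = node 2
Nodal analysis, taking node 2 as the 0 V reference.
Source V1 fixes V_0 = 24 V.
KCL at each unknown node (sum of currents leaving = 0; resistances in Ω):
  Node 1: (V_1 - 24)/300 + (V_1 - 0)/20 = 0
Collecting terms: 0.05333 × V_1 = 0.08  =>  V_1 = 1.5 V
Power in each resistor, P = (ΔV)²/R:
  P_R1 = (24 - 1.5)²/300 = 1.688 W
  P_R2 = (1.5 - 0)²/20 = 0.1125 W
P_total = P_R1 + P_R2 = 1.8 W

Final answer: 1.8 W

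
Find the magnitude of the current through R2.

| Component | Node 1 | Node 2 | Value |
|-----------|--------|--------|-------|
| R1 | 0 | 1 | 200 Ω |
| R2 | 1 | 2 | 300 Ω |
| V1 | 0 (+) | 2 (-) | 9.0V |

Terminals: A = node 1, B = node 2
Nodal analysis, taking node 2 as the 0 V reference.
Source V1 fixes V_0 = 9 V.
KCL at each unknown node (sum of currents leaving = 0; resistances in Ω):
  Node 1: (V_1 - 9)/200 + (V_1 - 0)/300 = 0
Collecting terms: 0.008333 × V_1 = 0.045  =>  V_1 = 5.4 V
I_R2 = (V_1 - V_2)/R2 = (5.4 - 0)/300 = 0.018 A
|I_R2| = 0.018 A

Final answer: |I_R2| = 0.018 A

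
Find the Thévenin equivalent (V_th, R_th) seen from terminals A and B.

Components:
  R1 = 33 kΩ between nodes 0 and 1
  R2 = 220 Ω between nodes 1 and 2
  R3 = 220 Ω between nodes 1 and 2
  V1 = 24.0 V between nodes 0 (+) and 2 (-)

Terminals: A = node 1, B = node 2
Step 1 — V_th is the open-circuit voltage V_A - V_B (nothing connected across the terminals).
Nodal analysis, taking node 2 as the 0 V reference.
Source V1 fixes V_0 = 24 V.
KCL at each unknown node (sum of currents leaving = 0; resistances in Ω):
  Node 1: (V_1 - 24)/33000 + (V_1 - 0)/220 + (V_1 - 0)/220 = 0
Collecting terms: 0.009121 × V_1 = 0.0007273  =>  V_1 = 0.07973 V
V_th = V_1 - V_2 = 0.07973 - 0 = 0.07973 V
Step 2 — R_th: zero the source — replace V1 by a short circuit (node 2 merges into node 0) — and find the resistance seen between A (node 1) and B (node 0).
Reduce the network between node 1 (A) and node 0 (B) by series/parallel combination:
  Rp1 = R1 ‖ R2 ‖ R3 (parallel, all between nodes 0 and 1) = 1/(1/33000 + 1/220 + 1/220) = 109.6 Ω
R_th = 109.6 Ω

Final answer: V_th = 0.07973 V, R_th = 109.6 Ω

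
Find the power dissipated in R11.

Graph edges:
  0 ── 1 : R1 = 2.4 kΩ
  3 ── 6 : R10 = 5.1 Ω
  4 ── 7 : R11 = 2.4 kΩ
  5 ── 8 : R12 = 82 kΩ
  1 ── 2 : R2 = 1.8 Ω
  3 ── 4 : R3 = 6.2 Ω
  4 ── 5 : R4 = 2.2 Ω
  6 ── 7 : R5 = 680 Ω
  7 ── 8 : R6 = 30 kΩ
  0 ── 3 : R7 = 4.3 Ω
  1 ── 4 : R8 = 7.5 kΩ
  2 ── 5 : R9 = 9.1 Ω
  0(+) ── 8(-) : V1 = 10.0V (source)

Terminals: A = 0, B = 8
Nodal analysis, taking node 8 as the 0 V reference.
Source V1 fixes V_0 = 10 V.
KCL at each unknown node (sum of currents leaving = 0; resistances in Ω):
  Node 1: (V_1 - 10)/2400 + (V_1 - V_2)/1.8 + (V_1 - V_4)/7500 = 0
  Node 2: (V_2 - V_1)/1.8 + (V_2 - V_5)/9.1 = 0
  Node 3: (V_3 - V_4)/6.2 + (V_3 - 10)/4.3 + (V_3 - V_6)/5.1 = 0
  Node 4: (V_4 - V_3)/6.2 + (V_4 - V_5)/2.2 + (V_4 - V_1)/7500 + (V_4 - V_7)/2400 = 0
  Node 5: (V_5 - V_4)/2.2 + (V_5 - V_2)/9.1 + (V_5 - 0)/82000 = 0
  Node 6: (V_6 - V_7)/680 + (V_6 - V_3)/5.1 = 0
  Node 7: (V_7 - V_6)/680 + (V_7 - 0)/30000 + (V_7 - V_4)/2400 = 0
Collecting terms (coefficients in siemens):
  0.5561·V_1 - 0.5556·V_2 - 0.0001333·V_4 = 0.004167
  0.6654·V_2 - 0.5556·V_1 - 0.1099·V_5 = 0
  0.5899·V_3 - 0.1613·V_4 - 0.1961·V_6 = 2.326
  0.6164·V_4 - 0.0001333·V_1 - 0.1613·V_3 - 0.4545·V_5 - 0.0004167·V_7 = 0
  0.5644·V_5 - 0.1099·V_2 - 0.4545·V_4 = 0
  0.1975·V_6 - 0.1961·V_3 - 0.001471·V_7 = 0
  0.001921·V_7 - 0.0004167·V_4 - 0.001471·V_6 = 0
Solving these 7 simultaneous equations (Gaussian elimination) gives:
  V_1 = 9.997 V, V_2 = 9.997 V, V_3 = 9.998 V, V_4 = 9.997 V
  V_5 = 9.997 V, V_6 = 9.997 V, V_7 = 9.823 V
I_R11 = (V_4 - V_7)/R11 = (9.997 - 9.823)/2400 = 0.00007233 A
P_R11 = I_R11² × R11 = (0.00007233)² × 2400 = 0.00001255 W

Final answer: 1.255e-05 W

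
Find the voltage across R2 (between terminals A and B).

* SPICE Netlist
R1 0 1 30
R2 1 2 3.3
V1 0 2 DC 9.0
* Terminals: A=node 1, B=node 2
R1 and R2 are in series across V1 (node 0 → node 1 → node 2), and the output A–B is taken across R2, so this is a voltage divider.
Series current: I = V1/(R1 + R2) = 9/(30 + 3.3) = 9/33.3 = 0.2703 A
V_R2 = I × R2 = V1 × R2/(R1 + R2) = 9 × 3.3/33.3 = 0.8919 V

Final answer: 0.8919 V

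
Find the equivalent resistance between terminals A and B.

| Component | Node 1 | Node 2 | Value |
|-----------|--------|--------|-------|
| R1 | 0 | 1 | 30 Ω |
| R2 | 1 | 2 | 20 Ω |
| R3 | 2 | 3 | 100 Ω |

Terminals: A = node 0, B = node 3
Reduce the network between node 0 (A) and node 3 (B) by series/parallel combination:
  Rs1 = R1 + R2 (series, joined only at node 1) = 30 + 20 = 50 Ω
  Rs2 = R3 + Rs1 (series, joined only at node 2) = 100 + 50 = 150 Ω
R_eq = 150 Ω

Final answer: 150 Ω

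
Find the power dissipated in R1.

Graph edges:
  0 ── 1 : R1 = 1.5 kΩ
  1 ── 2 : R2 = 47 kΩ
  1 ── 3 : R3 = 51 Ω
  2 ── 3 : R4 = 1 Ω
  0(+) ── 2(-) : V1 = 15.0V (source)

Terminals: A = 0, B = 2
Nodal analysis, taking node 2 as the 0 V reference.
Source V1 fixes V_0 = 15 V.
KCL at each unknown node (sum of currents leaving = 0; resistances in Ω):
  Node 1: (V_1 - 15)/1500 + (V_1 - 0)/47000 + (V_1 - V_3)/51 = 0
  Node 3: (V_3 - V_1)/51 + (V_3 - 0)/1 = 0
Collecting terms (coefficients in siemens):
  0.0203·V_1 - 0.01961·V_3 = 0.01
  1.02·V_3 - 0.01961·V_1 = 0
Determinant D = (0.0203)(1.02) - (-0.01961)(-0.01961) = 0.02031
V_1 = [(0.01)(1.02) - (-0.01961)(0)]/D = 0.502 V
V_3 = [(0.0203)(0) - (0.01)(-0.01961)]/D = 0.009655 V
I_R1 = (V_0 - V_1)/R1 = (15 - 0.502)/1500 = 0.009665 A
P_R1 = I_R1² × R1 = (0.009665)² × 1500 = 0.1401 W

Final answer: 0.1401 W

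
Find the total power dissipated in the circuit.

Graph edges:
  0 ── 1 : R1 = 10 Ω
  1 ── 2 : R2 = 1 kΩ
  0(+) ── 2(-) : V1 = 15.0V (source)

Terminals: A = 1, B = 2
Nodal analysis, taking node 2 as the 0 V reference.
Source V1 fixes V_0 = 15 V.
KCL at each unknown node (sum of currents leaving = 0; resistances in Ω):
  Node 1: (V_1 - 15)/10 + (V_1 - 0)/1000 = 0
Collecting terms: 0.101 × V_1 = 1.5  =>  V_1 = 14.85 V
Power in each resistor, P = (ΔV)²/R:
  P_R1 = (15 - 14.85)²/10 = 0.002206 W
  P_R2 = (14.85 - 0)²/1000 = 0.2206 W
P_total = P_R1 + P_R2 = 0.2228 W

Final answer: 0.2228 W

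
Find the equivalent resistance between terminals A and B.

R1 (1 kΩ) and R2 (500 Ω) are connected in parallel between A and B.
Reduce the network between node 0 (A) and node 1 (B) by series/parallel combination:
  Rp1 = R1 ‖ R2 (parallel, both between nodes 0 and 1) = 1/(1/1000 + 1/500) = 333.3 Ω
R_eq = 333.3 Ω

Final answer: 333.3 Ω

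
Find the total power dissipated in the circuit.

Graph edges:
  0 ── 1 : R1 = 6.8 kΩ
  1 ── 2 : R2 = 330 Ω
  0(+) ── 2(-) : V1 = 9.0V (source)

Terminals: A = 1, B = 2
Nodal analysis, taking node 2 as the 0 V reference.
Source V1 fixes V_0 = 9 V.
KCL at each unknown node (sum of currents leaving = 0; resistances in Ω):
  Node 1: (V_1 - 9)/6800 + (V_1 - 0)/330 = 0
Collecting terms: 0.003177 × V_1 = 0.001324  =>  V_1 = 0.4165 V
Power in each resistor, P = (ΔV)²/R:
  P_R1 = (9 - 0.4165)²/6800 = 0.01083 W
  P_R2 = (0.4165 - 0)²/330 = 0.0005258 W
P_total = P_R1 + P_R2 = 0.01136 W

Final answer: 0.01136 W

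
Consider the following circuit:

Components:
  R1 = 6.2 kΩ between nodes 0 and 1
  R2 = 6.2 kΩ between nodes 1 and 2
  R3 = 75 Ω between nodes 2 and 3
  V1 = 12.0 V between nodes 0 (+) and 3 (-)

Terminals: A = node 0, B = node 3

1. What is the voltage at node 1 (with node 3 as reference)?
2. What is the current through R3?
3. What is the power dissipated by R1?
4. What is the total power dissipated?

Nodal analysis, taking node 3 as the 0 V reference.
Source V1 fixes V_0 = 12 V.
KCL at each unknown node (sum of currents leaving = 0; resistances in Ω):
  Node 1: (V_1 - 12)/6200 + (V_1 - V_2)/6200 = 0
  Node 2: (V_2 - V_1)/6200 + (V_2 - 0)/75 = 0
Collecting terms (coefficients in siemens):
  0.0003226·V_1 - 0.0001613·V_2 = 0.001935
  0.01349·V_2 - 0.0001613·V_1 = 0
Determinant D = (0.0003226)(0.01349) - (-0.0001613)(-0.0001613) = 0.000004327
V_1 = [(0.001935)(0.01349) - (-0.0001613)(0)]/D = 6.036 V
V_2 = [(0.0003226)(0) - (0.001935)(-0.0001613)]/D = 0.07214 V
Part 1:
  Read off the nodal solution: V_1 = 6.036 V
Part 2:
  I_R3 = (V_2 - V_3)/R3 = (0.07214 - 0)/75 = 0.0009619 A
  Magnitude: I_R3 = 0.0009619 A
Part 3:
  I_R1 = (V_0 - V_1)/R1 = (12 - 6.036)/6200 = 0.0009619 A
  P_R1 = I_R1² × R1 = (0.0009619)² × 6200 = 0.005737 W
Part 4:
  Power in each resistor, P = (ΔV)²/R:
    P_R1 = (12 - 6.036)²/6200 = 0.005737 W
    P_R2 = (6.036 - 0.07214)²/6200 = 0.005737 W
    P_R3 = (0.07214 - 0)²/75 = 0.0000694 W
  P_total = P_R1 + P_R2 + P_R3 = 0.01154 W

Final answers:
1. V_1 = 6.036 V
2. I_R3 = 0.0009619 A
3. P_R1 = 0.005737 W
4. P_total = 0.01154 W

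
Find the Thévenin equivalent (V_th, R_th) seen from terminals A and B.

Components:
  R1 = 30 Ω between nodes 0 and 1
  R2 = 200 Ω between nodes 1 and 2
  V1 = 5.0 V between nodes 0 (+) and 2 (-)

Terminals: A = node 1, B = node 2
Step 1 — V_th is the open-circuit voltage V_A - V_B (nothing connected across the terminals).
Nodal analysis, taking node 2 as the 0 V reference.
Source V1 fixes V_0 = 5 V.
KCL at each unknown node (sum of currents leaving = 0; resistances in Ω):
  Node 1: (V_1 - 5)/30 + (V_1 - 0)/200 = 0
Collecting terms: 0.03833 × V_1 = 0.1667  =>  V_1 = 4.348 V
V_th = V_1 - V_2 = 4.348 - 0 = 4.348 V
Step 2 — R_th: zero the source — replace V1 by a short circuit (node 2 merges into node 0) — and find the resistance seen between A (node 1) and B (node 0).
Reduce the network between node 1 (A) and node 0 (B) by series/parallel combination:
  Rp1 = R1 ‖ R2 (parallel, both between nodes 0 and 1) = 1/(1/30 + 1/200) = 26.09 Ω
R_th = 26.09 Ω

Final answer: V_th = 4.348 V, R_th = 26.09 Ω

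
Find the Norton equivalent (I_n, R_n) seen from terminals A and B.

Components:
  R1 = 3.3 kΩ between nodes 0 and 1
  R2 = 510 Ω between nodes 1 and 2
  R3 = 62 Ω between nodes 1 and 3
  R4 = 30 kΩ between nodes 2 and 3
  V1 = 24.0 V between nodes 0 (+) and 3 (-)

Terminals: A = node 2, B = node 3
Find the Thévenin equivalent first; then I_n = V_th/R_th and R_n = R_th.
Step 1 — V_th is the open-circuit voltage V_A - V_B (nothing connected across the terminals).
Nodal analysis, taking node 3 as the 0 V reference.
Source V1 fixes V_0 = 24 V.
KCL at each unknown node (sum of currents leaving = 0; resistances in Ω):
  Node 1: (V_1 - 24)/3300 + (V_1 - V_2)/510 + (V_1 - 0)/62 = 0
  Node 2: (V_2 - V_1)/510 + (V_2 - 0)/30000 = 0
Collecting terms (coefficients in siemens):
  0.01839·V_1 - 0.001961·V_2 = 0.007273
  0.001994·V_2 - 0.001961·V_1 = 0
Determinant D = (0.01839)(0.001994) - (-0.001961)(-0.001961) = 0.00003283
V_1 = [(0.007273)(0.001994) - (-0.001961)(0)]/D = 0.4417 V
V_2 = [(0.01839)(0) - (0.007273)(-0.001961)]/D = 0.4343 V
V_th = V_2 - V_3 = 0.4343 - 0 = 0.4343 V
Step 2 — R_th: zero the source — replace V1 by a short circuit (node 3 merges into node 0) — and find the resistance seen between A (node 2) and B (node 0).
Reduce the network between node 2 (A) and node 0 (B) by series/parallel combination:
  Rp1 = R1 ‖ R3 (parallel, both between nodes 0 and 1) = 1/(1/3300 + 1/62) = 60.86 Ω
  Rs1 = R2 + Rp1 (series, joined only at node 1) = 510 + 60.86 = 570.9 Ω
  Rp2 = R4 ‖ Rs1 (parallel, both between nodes 0 and 2) = 1/(1/30000 + 1/570.9) = 560.2 Ω
R_th = 560.2 Ω
I_n = V_th/R_th = 0.4343/560.2 = 0.0007753 A, and R_n = R_th = 560.2 Ω

Final answer: I_n = 0.0007753 A, R_n = 560.2 Ω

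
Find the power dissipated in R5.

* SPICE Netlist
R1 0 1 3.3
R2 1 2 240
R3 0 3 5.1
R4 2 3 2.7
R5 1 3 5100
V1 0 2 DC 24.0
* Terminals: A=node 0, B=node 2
Nodal analysis, taking node 2 as the 0 V reference.
Source V1 fixes V_0 = 24 V.
KCL at each unknown node (sum of currents leaving = 0; resistances in Ω):
  Node 1: (V_1 - 24)/3.3 + (V_1 - 0)/240 + (V_1 - V_3)/5100 = 0
  Node 3: (V_3 - 24)/5.1 + (V_3 - 0)/2.7 + (V_3 - V_1)/5100 = 0
Collecting terms (coefficients in siemens):
  0.3074·V_1 - 0.0001961·V_3 = 7.273
  0.5666·V_3 - 0.0001961·V_1 = 4.706
Determinant D = (0.3074)(0.5666) - (-0.0001961)(-0.0001961) = 0.1742
V_1 = [(7.273)(0.5666) - (-0.0001961)(4.706)]/D = 23.66 V
V_3 = [(0.3074)(4.706) - (7.273)(-0.0001961)]/D = 8.313 V
I_R5 = (V_1 - V_3)/R5 = (23.66 - 8.313)/5100 = 0.00301 A
P_R5 = I_R5² × R5 = (0.00301)² × 5100 = 0.04621 W

Final answer: 0.04621 W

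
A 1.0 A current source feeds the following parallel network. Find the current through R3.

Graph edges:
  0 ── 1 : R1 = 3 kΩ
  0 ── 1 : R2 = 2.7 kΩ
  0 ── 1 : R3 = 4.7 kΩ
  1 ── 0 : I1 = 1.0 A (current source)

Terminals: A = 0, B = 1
All resistors sit directly between nodes 0 and 1, so they are in parallel and share one voltage V; the full source current 1 A splits among them.
1/R_par = 1/3000 + 1/2700 + 1/4700 = 0.0009165 S  =>  R_par = 1091 Ω
V = I × R_par = 1 × 1091 = 1091 V
I_R3 = V/R3 = 1091/4700 = 0.2322 A

Final answer: 0.2322 A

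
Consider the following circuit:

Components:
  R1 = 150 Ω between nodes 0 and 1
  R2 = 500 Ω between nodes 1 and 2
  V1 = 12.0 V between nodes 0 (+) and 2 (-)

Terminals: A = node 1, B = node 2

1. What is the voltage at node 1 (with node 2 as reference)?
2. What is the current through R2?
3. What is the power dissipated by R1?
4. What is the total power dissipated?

Nodal analysis, taking node 2 as the 0 V reference.
Source V1 fixes V_0 = 12 V.
KCL at each unknown node (sum of currents leaving = 0; resistances in Ω):
  Node 1: (V_1 - 12)/150 + (V_1 - 0)/500 = 0
Collecting terms: 0.008667 × V_1 = 0.08  =>  V_1 = 9.231 V
Part 1:
  Read off the nodal solution: V_1 = 9.231 V
Part 2:
  I_R2 = (V_1 - V_2)/R2 = (9.231 - 0)/500 = 0.01846 A
  Magnitude: I_R2 = 0.01846 A
Part 3:
  I_R1 = (V_0 - V_1)/R1 = (12 - 9.231)/150 = 0.01846 A
  P_R1 = I_R1² × R1 = (0.01846)² × 150 = 0.05112 W
Part 4:
  Power in each resistor, P = (ΔV)²/R:
    P_R1 = (12 - 9.231)²/150 = 0.05112 W
    P_R2 = (9.231 - 0)²/500 = 0.1704 W
  P_total = P_R1 + P_R2 = 0.2215 W

Final answers:
1. V_1 = 9.231 V
2. I_R2 = 0.01846 A
3. P_R1 = 0.05112 W
4. P_total = 0.2215 W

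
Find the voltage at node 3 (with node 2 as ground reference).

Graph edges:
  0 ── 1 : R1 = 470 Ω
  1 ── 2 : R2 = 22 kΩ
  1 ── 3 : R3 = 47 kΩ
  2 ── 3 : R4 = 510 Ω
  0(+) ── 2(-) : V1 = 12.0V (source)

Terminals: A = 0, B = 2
Nodal analysis, taking node 2 as the 0 V reference.
Source V1 fixes V_0 = 12 V.
KCL at each unknown node (sum of currents leaving = 0; resistances in Ω):
  Node 1: (V_1 - 12)/470 + (V_1 - 0)/22000 + (V_1 - V_3)/47000 = 0
  Node 3: (V_3 - V_1)/47000 + (V_3 - 0)/510 = 0
Collecting terms (coefficients in siemens):
  0.002194·V_1 - 0.00002128·V_3 = 0.02553
  0.001982·V_3 - 0.00002128·V_1 = 0
Determinant D = (0.002194)(0.001982) - (-0.00002128)(-0.00002128) = 0.000004349
V_1 = [(0.02553)(0.001982) - (-0.00002128)(0)]/D = 11.64 V
V_3 = [(0.002194)(0) - (0.02553)(-0.00002128)]/D = 0.1249 V
The requested potential is V_3 = 0.1249 V.

Final answer: V_3 = 0.1249 V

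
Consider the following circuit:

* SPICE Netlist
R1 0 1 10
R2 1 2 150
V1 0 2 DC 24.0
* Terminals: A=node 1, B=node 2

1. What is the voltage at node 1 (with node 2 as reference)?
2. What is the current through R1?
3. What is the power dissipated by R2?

Nodal analysis, taking node 2 as the 0 V reference.
Source V1 fixes V_0 = 24 V.
KCL at each unknown node (sum of currents leaving = 0; resistances in Ω):
  Node 1: (V_1 - 24)/10 + (V_1 - 0)/150 = 0
Collecting terms: 0.1067 × V_1 = 2.4  =>  V_1 = 22.5 V
Part 1:
  Read off the nodal solution: V_1 = 22.5 V
Part 2:
  I_R1 = (V_0 - V_1)/R1 = (24 - 22.5)/10 = 0.15 A
  Magnitude: I_R1 = 0.15 A
Part 3:
  I_R2 = (V_1 - V_2)/R2 = (22.5 - 0)/150 = 0.15 A
  P_R2 = I_R2² × R2 = (0.15)² × 150 = 3.375 W

Final answers:
1. V_1 = 22.5 V
2. I_R1 = 0.15 A
3. P_R2 = 3.375 W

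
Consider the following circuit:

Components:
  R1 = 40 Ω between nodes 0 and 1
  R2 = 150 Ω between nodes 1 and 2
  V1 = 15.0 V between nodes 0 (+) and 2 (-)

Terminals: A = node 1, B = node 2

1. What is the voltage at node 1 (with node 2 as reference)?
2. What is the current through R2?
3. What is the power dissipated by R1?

Nodal analysis, taking node 2 as the 0 V reference.
Source V1 fixes V_0 = 15 V.
KCL at each unknown node (sum of currents leaving = 0; resistances in Ω):
  Node 1: (V_1 - 15)/40 + (V_1 - 0)/150 = 0
Collecting terms: 0.03167 × V_1 = 0.375  =>  V_1 = 11.84 V
Part 1:
  Read off the nodal solution: V_1 = 11.84 V
Part 2:
  I_R2 = (V_1 - V_2)/R2 = (11.84 - 0)/150 = 0.07895 A
  Magnitude: I_R2 = 0.07895 A
Part 3:
  I_R1 = (V_0 - V_1)/R1 = (15 - 11.84)/40 = 0.07895 A
  P_R1 = I_R1² × R1 = (0.07895)² × 40 = 0.2493 W

Final answers:
1. V_1 = 11.84 V
2. I_R2 = 0.07895 A
3. P_R1 = 0.2493 W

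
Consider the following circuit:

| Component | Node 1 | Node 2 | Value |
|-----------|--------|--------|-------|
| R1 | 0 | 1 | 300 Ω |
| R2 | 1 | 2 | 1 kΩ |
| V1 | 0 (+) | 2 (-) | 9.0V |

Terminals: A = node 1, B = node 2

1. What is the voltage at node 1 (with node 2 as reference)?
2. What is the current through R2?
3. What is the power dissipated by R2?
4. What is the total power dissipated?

Nodal analysis, taking node 2 as the 0 V reference.
Source V1 fixes V_0 = 9 V.
KCL at each unknown node (sum of currents leaving = 0; resistances in Ω):
  Node 1: (V_1 - 9)/300 + (V_1 - 0)/1000 = 0
Collecting terms: 0.004333 × V_1 = 0.03  =>  V_1 = 6.923 V
Part 1:
  Read off the nodal solution: V_1 = 6.923 V
Part 2:
  I_R2 = (V_1 - V_2)/R2 = (6.923 - 0)/1000 = 0.006923 A
  Magnitude: I_R2 = 0.006923 A
Part 3:
  I_R2 = (V_1 - V_2)/R2 = (6.923 - 0)/1000 = 0.006923 A
  P_R2 = I_R2² × R2 = (0.006923)² × 1000 = 0.04793 W
Part 4:
  Power in each resistor, P = (ΔV)²/R:
    P_R1 = (9 - 6.923)²/300 = 0.01438 W
    P_R2 = (6.923 - 0)²/1000 = 0.04793 W
  P_total = P_R1 + P_R2 = 0.06231 W

Final answers:
1. V_1 = 6.923 V
2. I_R2 = 0.006923 A
3. P_R2 = 0.04793 W
4. P_total = 0.06231 W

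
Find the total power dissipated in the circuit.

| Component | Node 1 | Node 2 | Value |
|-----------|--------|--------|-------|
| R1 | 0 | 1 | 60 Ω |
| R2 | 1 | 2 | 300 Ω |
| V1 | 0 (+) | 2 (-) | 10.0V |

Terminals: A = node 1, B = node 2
Nodal analysis, taking node 2 as the 0 V reference.
Source V1 fixes V_0 = 10 V.
KCL at each unknown node (sum of currents leaving = 0; resistances in Ω):
  Node 1: (V_1 - 10)/60 + (V_1 - 0)/300 = 0
Collecting terms: 0.02 × V_1 = 0.1667  =>  V_1 = 8.333 V
Power in each resistor, P = (ΔV)²/R:
  P_R1 = (10 - 8.333)²/60 = 0.0463 W
  P_R2 = (8.333 - 0)²/300 = 0.2315 W
P_total = P_R1 + P_R2 = 0.2778 W

Final answer: 0.2778 W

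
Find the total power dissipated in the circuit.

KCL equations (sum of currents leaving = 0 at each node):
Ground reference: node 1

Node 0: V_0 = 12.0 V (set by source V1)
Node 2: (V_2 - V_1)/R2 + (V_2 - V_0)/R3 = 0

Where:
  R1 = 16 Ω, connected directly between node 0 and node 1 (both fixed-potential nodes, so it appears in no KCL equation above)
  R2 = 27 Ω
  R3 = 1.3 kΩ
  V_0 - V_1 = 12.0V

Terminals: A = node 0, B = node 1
Nodal analysis, taking node 1 as the 0 V reference.
Source V1 fixes V_0 = 12 V.
KCL at each unknown node (sum of currents leaving = 0; resistances in Ω):
  Node 2: (V_2 - 0)/27 + (V_2 - 12)/1300 = 0
Collecting terms: 0.03781 × V_2 = 0.009231  =>  V_2 = 0.2442 V
Power in each resistor, P = (ΔV)²/R:
  P_R1 = (12 - 0)²/16 = 9 W
  P_R2 = (0 - 0.2442)²/27 = 0.002208 W
  P_R3 = (12 - 0.2442)²/1300 = 0.1063 W
P_total = P_R1 + P_R2 + P_R3 = 9.109 W

Final answer: 9.109 W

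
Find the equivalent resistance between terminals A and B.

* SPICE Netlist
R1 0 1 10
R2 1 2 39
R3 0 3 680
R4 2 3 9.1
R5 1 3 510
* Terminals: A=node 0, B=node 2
The network is not a plain series/parallel combination. Inject a 1 A test current into terminal A (node 0) and return it from terminal B (node 2); then R_eq = V_A / (1 A).
Nodal analysis, taking node 2 as the 0 V reference.
Current source I_test pushes 1 A into node 0 and draws it out of node 2.
KCL at each unknown node (sum of currents leaving = 0; resistances in Ω):
  Node 0: (V_0 - V_1)/10 + (V_0 - V_3)/680 - 1 = 0
  Node 1: (V_1 - V_0)/10 + (V_1 - 0)/39 + (V_1 - V_3)/510 = 0
  Node 3: (V_3 - V_0)/680 + (V_3 - V_1)/510 + (V_3 - 0)/9.1 = 0
Collecting terms (coefficients in siemens):
  0.1015·V_0 - 0.1·V_1 - 0.001471·V_3 = 1
  0.1276·V_1 - 0.1·V_0 - 0.001961·V_3 = 0
  0.1133·V_3 - 0.001471·V_0 - 0.001961·V_1 = 0
Solving these 3 simultaneous equations (Gaussian elimination) gives:
  V_0 = 43.44 V, V_1 = 34.06 V, V_3 = 1.153 V
R_eq = V_0 / 1 A = 43.44 Ω

Final answer: 43.44 Ω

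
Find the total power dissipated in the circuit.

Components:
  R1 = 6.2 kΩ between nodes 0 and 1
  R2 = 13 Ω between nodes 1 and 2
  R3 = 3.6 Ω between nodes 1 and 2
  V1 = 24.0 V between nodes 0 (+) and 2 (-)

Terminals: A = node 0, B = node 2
Nodal analysis, taking node 2 as the 0 V reference.
Source V1 fixes V_0 = 24 V.
KCL at each unknown node (sum of currents leaving = 0; resistances in Ω):
  Node 1: (V_1 - 24)/6200 + (V_1 - 0)/13 + (V_1 - 0)/3.6 = 0
Collecting terms: 0.3549 × V_1 = 0.003871  =>  V_1 = 0.01091 V
Power in each resistor, P = (ΔV)²/R:
  P_R1 = (24 - 0.01091)²/6200 = 0.09282 W
  P_R2 = (0.01091 - 0)²/13 = 0.000009153 W
  P_R3 = (0.01091 - 0)²/3.6 = 0.00003305 W
P_total = P_R1 + P_R2 + P_R3 = 0.09286 W

Final answer: 0.09286 W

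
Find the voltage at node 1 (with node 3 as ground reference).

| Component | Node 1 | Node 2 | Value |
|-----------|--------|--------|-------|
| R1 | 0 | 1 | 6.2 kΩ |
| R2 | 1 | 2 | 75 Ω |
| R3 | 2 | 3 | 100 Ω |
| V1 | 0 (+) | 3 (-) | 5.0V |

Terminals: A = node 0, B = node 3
Nodal analysis, taking node 3 as the 0 V reference.
Source V1 fixes V_0 = 5 V.
KCL at each unknown node (sum of currents leaving = 0; resistances in Ω):
  Node 1: (V_1 - 5)/6200 + (V_1 - V_2)/75 = 0
  Node 2: (V_2 - V_1)/75 + (V_2 - 0)/100 = 0
Collecting terms (coefficients in siemens):
  0.01349·V_1 - 0.01333·V_2 = 0.0008065
  0.02333·V_2 - 0.01333·V_1 = 0
Determinant D = (0.01349)(0.02333) - (-0.01333)(-0.01333) = 0.0001371
V_1 = [(0.0008065)(0.02333) - (-0.01333)(0)]/D = 0.1373 V
V_2 = [(0.01349)(0) - (0.0008065)(-0.01333)]/D = 0.07843 V
The requested potential is V_1 = 0.1373 V.

Final answer: V_1 = 0.1373 V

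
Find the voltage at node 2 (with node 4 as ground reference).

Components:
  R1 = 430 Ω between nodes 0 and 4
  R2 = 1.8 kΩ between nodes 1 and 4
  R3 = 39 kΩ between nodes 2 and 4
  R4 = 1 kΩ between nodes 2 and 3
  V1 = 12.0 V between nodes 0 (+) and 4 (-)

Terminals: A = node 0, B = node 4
Nodal analysis, taking node 4 as the 0 V reference.
Source V1 fixes V_0 = 12 V.
KCL at each unknown node (sum of currents leaving = 0; resistances in Ω):
  Node 1: (V_1 - 0)/1800 = 0
  Node 2: (V_2 - 0)/39000 + (V_2 - V_3)/1000 = 0
  Node 3: (V_3 - V_2)/1000 = 0
Collecting terms (coefficients in siemens):
  0.0005556·V_1 = 0
  0.001026·V_2 - 0.001·V_3 = 0
  0.001·V_3 - 0.001·V_2 = 0
Solving these 3 simultaneous equations (Gaussian elimination) gives:
  V_1 = 0 V, V_2 = 0 V, V_3 = 0 V
The requested potential is V_2 = 0 V.

Final answer: V_2 = 0 V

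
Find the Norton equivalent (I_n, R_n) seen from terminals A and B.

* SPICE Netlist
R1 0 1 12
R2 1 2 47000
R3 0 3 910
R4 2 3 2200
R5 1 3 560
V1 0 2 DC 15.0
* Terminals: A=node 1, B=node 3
Find the Thévenin equivalent first; then I_n = V_th/R_th and R_n = R_th.
Step 1 — V_th is the open-circuit voltage V_A - V_B (nothing connected across the terminals).
Nodal analysis, taking node 2 as the 0 V reference.
Source V1 fixes V_0 = 15 V.
KCL at each unknown node (sum of currents leaving = 0; resistances in Ω):
  Node 1: (V_1 - 15)/12 + (V_1 - 0)/47000 + (V_1 - V_3)/560 = 0
  Node 3: (V_3 - 15)/910 + (V_3 - 0)/2200 + (V_3 - V_1)/560 = 0
Collecting terms (coefficients in siemens):
  0.08514·V_1 - 0.001786·V_3 = 1.25
  0.003339·V_3 - 0.001786·V_1 = 0.01648
Determinant D = (0.08514)(0.003339) - (-0.001786)(-0.001786) = 0.0002811
V_1 = [(1.25)(0.003339) - (-0.001786)(0.01648)]/D = 14.95 V
V_3 = [(0.08514)(0.01648) - (1.25)(-0.001786)]/D = 12.93 V
V_th = V_1 - V_3 = 14.95 - 12.93 = 2.02 V
Step 2 — R_th: zero the source — replace V1 by a short circuit (node 2 merges into node 0) — and find the resistance seen between A (node 1) and B (node 3).
Reduce the network between node 1 (A) and node 3 (B) by series/parallel combination:
  Rp1 = R1 ‖ R2 (parallel, both between nodes 0 and 1) = 1/(1/12 + 1/47000) = 12 Ω
  Rp2 = R3 ‖ R4 (parallel, both between nodes 0 and 3) = 1/(1/910 + 1/2200) = 643.7 Ω
  Rs1 = Rp1 + Rp2 (series, joined only at node 0) = 12 + 643.7 = 655.7 Ω
  Rp3 = R5 ‖ Rs1 (parallel, both between nodes 1 and 3) = 1/(1/560 + 1/655.7) = 302 Ω
R_th = 302 Ω
I_n = V_th/R_th = 2.02/302 = 0.006688 A, and R_n = R_th = 302 Ω

Final answer: I_n = 0.006688 A, R_n = 302 Ω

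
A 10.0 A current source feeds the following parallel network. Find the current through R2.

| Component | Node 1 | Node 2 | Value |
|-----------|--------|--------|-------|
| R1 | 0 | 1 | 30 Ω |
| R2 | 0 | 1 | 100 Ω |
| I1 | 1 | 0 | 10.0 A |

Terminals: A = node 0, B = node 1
All resistors sit directly between nodes 0 and 1, so they are in parallel and share one voltage V; the full source current 10 A splits among them.
1/R_par = 1/30 + 1/100 = 0.04333 S  =>  R_par = 23.08 Ω
V = I × R_par = 10 × 23.08 = 230.8 V
I_R2 = V/R2 = 230.8/100 = 2.308 A

Final answer: 2.308 A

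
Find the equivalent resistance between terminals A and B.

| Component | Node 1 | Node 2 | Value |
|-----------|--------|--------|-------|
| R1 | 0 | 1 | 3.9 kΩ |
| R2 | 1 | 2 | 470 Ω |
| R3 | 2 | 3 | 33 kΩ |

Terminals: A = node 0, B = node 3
Reduce the network between node 0 (A) and node 3 (B) by series/parallel combination:
  Rs1 = R1 + R2 (series, joined only at node 1) = 3900 + 470 = 4370 Ω
  Rs2 = R3 + Rs1 (series, joined only at node 2) = 33000 + 4370 = 37370 Ω
R_eq = 37.37 kΩ

Final answer: 37.37 kΩ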